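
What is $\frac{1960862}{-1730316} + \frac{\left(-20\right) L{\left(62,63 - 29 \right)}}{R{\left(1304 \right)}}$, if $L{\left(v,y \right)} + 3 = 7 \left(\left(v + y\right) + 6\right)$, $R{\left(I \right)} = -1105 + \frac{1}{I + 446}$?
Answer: $\frac{2181505484909}{185888713038} \approx 11.736$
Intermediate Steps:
$R{\left(I \right)} = -1105 + \frac{1}{446 + I}$
$L{\left(v,y \right)} = 39 + 7 v + 7 y$ ($L{\left(v,y \right)} = -3 + 7 \left(\left(v + y\right) + 6\right) = -3 + 7 \left(6 + v + y\right) = -3 + \left(42 + 7 v + 7 y\right) = 39 + 7 v + 7 y$)
$\frac{1960862}{-1730316} + \frac{\left(-20\right) L{\left(62,63 - 29 \right)}}{R{\left(1304 \right)}} = \frac{1960862}{-1730316} + \frac{\left(-20\right) \left(39 + 7 \cdot 62 + 7 \left(63 - 29\right)\right)}{\frac{1}{446 + 1304} \left(-492829 - 1440920\right)} = 1960862 \left(- \frac{1}{1730316}\right) + \frac{\left(-20\right) \left(39 + 434 + 7 \cdot 34\right)}{\frac{1}{1750} \left(-492829 - 1440920\right)} = - \frac{980431}{865158} + \frac{\left(-20\right) \left(39 + 434 + 238\right)}{\frac{1}{1750} \left(-1933749\right)} = - \frac{980431}{865158} + \frac{\left(-20\right) 711}{- \frac{1933749}{1750}} = - \frac{980431}{865158} - - \frac{2765000}{214861} = - \frac{980431}{865158} + \frac{2765000}{214861} = \frac{2181505484909}{185888713038}$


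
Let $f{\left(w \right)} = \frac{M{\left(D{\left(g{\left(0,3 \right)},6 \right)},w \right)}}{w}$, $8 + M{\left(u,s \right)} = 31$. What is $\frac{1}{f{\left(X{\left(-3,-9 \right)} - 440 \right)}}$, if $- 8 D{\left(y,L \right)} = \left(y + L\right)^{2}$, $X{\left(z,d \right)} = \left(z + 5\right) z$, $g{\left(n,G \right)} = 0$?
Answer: $- \frac{446}{23} \approx -19.391$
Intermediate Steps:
$X{\left(z,d \right)} = z \left(5 + z\right)$ ($X{\left(z,d \right)} = \left(5 + z\right) z = z \left(5 + z\right)$)
$D{\left(y,L \right)} = - \frac{\left(L + y\right)^{2}}{8}$ ($D{\left(y,L \right)} = - \frac{\left(y + L\right)^{2}}{8} = - \frac{\left(L + y\right)^{2}}{8}$)
$M{\left(u,s \right)} = 23$ ($M{\left(u,s \right)} = -8 + 31 = 23$)
$f{\left(w \right)} = \frac{23}{w}$
$\frac{1}{f{\left(X{\left(-3,-9 \right)} - 440 \right)}} = \frac{1}{23 \frac{1}{- 3 \left(5 - 3\right) - 440}} = \frac{1}{23 \frac{1}{\left(-3\right) 2 - 440}} = \frac{1}{23 \frac{1}{-6 - 440}} = \frac{1}{23 \frac{1}{-446}} = \frac{1}{23 \left(- \frac{1}{446}\right)} = \frac{1}{- \frac{23}{446}} = - \frac{446}{23}$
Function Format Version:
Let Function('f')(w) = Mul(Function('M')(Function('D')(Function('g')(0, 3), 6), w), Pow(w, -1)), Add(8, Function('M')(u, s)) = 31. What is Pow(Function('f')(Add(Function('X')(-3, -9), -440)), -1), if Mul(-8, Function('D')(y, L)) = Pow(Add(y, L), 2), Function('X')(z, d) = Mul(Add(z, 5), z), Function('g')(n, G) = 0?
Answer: Rational(-446, 23) ≈ -19.391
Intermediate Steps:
Function('X')(z, d) = Mul(z, Add(5, z)) (Function('X')(z, d) = Mul(Add(5, z), z) = Mul(z, Add(5, z)))
Function('D')(y, L) = Mul(Rational(-1, 8), Pow(Add(L, y), 2)) (Function('D')(y, L) = Mul(Rational(-1, 8), Pow(Add(y, L), 2)) = Mul(Rational(-1, 8), Pow(Add(L, y), 2)))
Function('M')(u, s) = 23 (Function('M')(u, s) = Add(-8, 31) = 23)
Function('f')(w) = Mul(23, Pow(w, -1))
Pow(Function('f')(Add(Function('X')(-3, -9), -440)), -1) = Pow(Mul(23, Pow(Add(Mul(-3, Add(5, -3)), -440), -1)), -1) = Pow(Mul(23, Pow(Add(Mul(-3, 2), -440), -1)), -1) = Pow(Mul(23, Pow(Add(-6, -440), -1)), -1) = Pow(Mul(23, Pow(-446, -1)), -1) = Pow(Mul(23, Rational(-1, 446)), -1) = Pow(Rational(-23, 446), -1) = Rational(-446, 23)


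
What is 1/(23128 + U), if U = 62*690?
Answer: 1/65908 ≈ 1.5173e-5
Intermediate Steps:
U = 42780
1/(23128 + U) = 1/(23128 + 42780) = 1/65908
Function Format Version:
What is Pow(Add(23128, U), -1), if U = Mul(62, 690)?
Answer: Rational(1, 65908) ≈ 1.5173e-5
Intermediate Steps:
U = 42780
Pow(Add(23128, U), -1) = Pow(Add(23128, 42780), -1) = Pow(65908, -1) = Rational(1, 65908)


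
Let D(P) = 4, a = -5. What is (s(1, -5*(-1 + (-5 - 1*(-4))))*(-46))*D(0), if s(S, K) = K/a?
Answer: 368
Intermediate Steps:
s(S, K) = -K/5 (s(S, K) = K/(-5) = K*(-⅕) = -K/5)
(s(1, -5*(-1 + (-5 - 1*(-4))))*(-46))*D(0) = (-(-1)*(-1 + (-5 - 1*(-4)))*(-46))*4 = (-(-1)*(-1 + (-5 + 4))*(-46))*4 = (-(-1)*(-1 - 1)*(-46))*4 = (-(-1)*(-2)*(-46))*4 = (-⅕*10*(-46))*4 = -2*(-46)*4 = 92*4 = 368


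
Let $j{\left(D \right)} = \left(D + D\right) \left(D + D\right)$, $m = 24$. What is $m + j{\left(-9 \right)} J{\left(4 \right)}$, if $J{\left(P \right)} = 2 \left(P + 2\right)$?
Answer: $3912$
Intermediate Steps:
$J{\left(P \right)} = 4 + 2 P$ ($J{\left(P \right)} = 2 \left(2 + P\right) = 4 + 2 P$)
$j{\left(D \right)} = 4 D^{2}$ ($j{\left(D \right)} = 2 D 2 D = 4 D^{2}$)
$m + j{\left(-9 \right)} J{\left(4 \right)} = 24 + 4 \left(-9\right)^{2} \left(4 + 2 \cdot 4\right) = 24 + 4 \cdot 81 \left(4 + 8\right) = 24 + 324 \cdot 12 = 24 + 3888 = 3912$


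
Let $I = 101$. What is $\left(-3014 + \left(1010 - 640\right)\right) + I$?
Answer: $-2543$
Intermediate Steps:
$\left(-3014 + \left(1010 - 640\right)\right) + I = \left(-3014 + \left(1010 - 640\right)\right) + 101 = \left(-3014 + 370\right) + 101 = -2644 + 101 = -2543$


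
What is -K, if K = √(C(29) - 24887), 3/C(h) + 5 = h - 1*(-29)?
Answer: -4*I*√4369214/53 ≈ -157.76*I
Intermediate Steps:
C(h) = 3/(24 + h) (C(h) = 3/(-5 + (h - 1*(-29))) = 3/(-5 + (h + 29)) = 3/(-5 + (29 + h)) = 3/(24 + h))
K = 4*I*√4369214/53 (K = √(3/(24 + 29) - 24887) = √(3/53 - 24887) = √(-1319008/53) = 4*I*√4369214/53 ≈ 157.76*I)
-K = -4*I*√4369214/53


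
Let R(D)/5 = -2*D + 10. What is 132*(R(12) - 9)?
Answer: -10428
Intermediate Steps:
R(D) = 50 - 10*D (R(D) = 5*(-2*D + 10) = 5*(10 - 2*D) = 50 - 10*D)
132*(R(12) - 9) = 132*((50 - 10*12) - 9) = 132*((50 - 120) - 9) = 132*(-70 - 9) = 132*(-79) = -10428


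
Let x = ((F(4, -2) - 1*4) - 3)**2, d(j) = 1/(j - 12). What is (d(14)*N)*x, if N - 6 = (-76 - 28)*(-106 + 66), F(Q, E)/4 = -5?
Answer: 1518507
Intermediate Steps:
d(j) = 1/(-12 + j)
F(Q, E) = -20 (F(Q, E) = 4*(-5) = -20)
N = 4166 (N = 6 + (-76 - 28)*(-106 + 66) = 6 - 104*(-40) = 6 + 4160 = 4166)
x = 729 (x = ((-20 - 1*4) - 3)**2 = ((-20 - 4) - 3)**2 = (-24 - 3)**2 = (-27)**2 = 729)
(d(14)*N)*x = (4166/(-12 + 14))*729 = (4166/2)*729 = ((1/2)*4166)*729 = 2083*729 = 1518507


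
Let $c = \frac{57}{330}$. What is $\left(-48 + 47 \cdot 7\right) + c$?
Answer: $\frac{30929}{110} \approx 281.17$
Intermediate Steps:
$c = \frac{19}{110}$ ($c = 57 \cdot \frac{1}{330} = \frac{19}{110} \approx 0.17273$)
$\left(-48 + 47 \cdot 7\right) + c = \left(-48 + 47 \cdot 7\right) + \frac{19}{110} = \left(-48 + 329\right) + \frac{19}{110} = 281 + \frac{19}{110} = \frac{30929}{110}$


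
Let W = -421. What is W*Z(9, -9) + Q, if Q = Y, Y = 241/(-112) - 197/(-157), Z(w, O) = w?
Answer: -66641549/17584 ≈ -3789.9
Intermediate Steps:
Y = -15773/17584 (Y = 241*(-1/112) - 197*(-1/157) = -241/112 + 197/157 = -15773/17584 ≈ -0.89701)
Q = -15773/17584 ≈ -0.89701
W*Z(9, -9) + Q = -421*9 - 15773/17584 = -3789 - 15773/17584 = -66641549/17584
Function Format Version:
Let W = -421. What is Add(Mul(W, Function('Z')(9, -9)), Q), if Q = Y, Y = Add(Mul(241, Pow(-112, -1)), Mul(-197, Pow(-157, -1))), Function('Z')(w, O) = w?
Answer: Rational(-66641549, 17584) ≈ -3789.9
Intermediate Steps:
Y = Rational(-15773, 17584) (Y = Add(Mul(241, Rational(-1, 112)), Mul(-197, Rational(-1, 157))) = Add(Rational(-241, 112), Rational(197, 157)) = Rational(-15773, 17584) ≈ -0.89701)
Q = Rational(-15773, 17584) ≈ -0.89701
Add(Mul(W, Function('Z')(9, -9)), Q) = Add(Mul(-421, 9), Rational(-15773, 17584)) = Add(-3789, Rational(-15773, 17584)) = Rational(-66641549, 17584)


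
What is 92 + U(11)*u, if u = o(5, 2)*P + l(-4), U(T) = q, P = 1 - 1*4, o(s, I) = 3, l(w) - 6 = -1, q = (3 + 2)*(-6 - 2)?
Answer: 252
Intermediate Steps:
q = -40 (q = 5*(-8) = -40)
l(w) = 5 (l(w) = 6 - 1 = 5)
P = -3 (P = 1 - 4 = -3)
U(T) = -40
u = -4 (u = 3*(-3) + 5 = -9 + 5 = -4)
92 + U(11)*u = 92 - 40*(-4) = 92 + 160 = 252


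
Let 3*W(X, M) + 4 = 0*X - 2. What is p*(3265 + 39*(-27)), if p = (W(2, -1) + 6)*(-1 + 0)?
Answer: -8848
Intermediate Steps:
W(X, M) = -2 (W(X, M) = -4/3 + (0*X - 2)/3 = -4/3 + (0 - 2)/3 = -4/3 + (1/3)*(-2) = -4/3 - 2/3 = -2)
p = -4 (p = (-2 + 6)*(-1 + 0) = 4*(-1) = -4)
p*(3265 + 39*(-27)) = -4*(3265 + 39*(-27)) = -4*(3265 - 1053) = -4*2212 = -8848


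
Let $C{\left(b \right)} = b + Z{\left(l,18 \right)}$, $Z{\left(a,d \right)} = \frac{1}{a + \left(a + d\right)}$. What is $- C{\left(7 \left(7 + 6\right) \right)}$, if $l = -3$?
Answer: $- \frac{1093}{12} \approx -91.083$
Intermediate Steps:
$Z{\left(a,d \right)} = \frac{1}{d + 2 a}$
$C{\left(b \right)} = \frac{1}{12} + b$ ($C{\left(b \right)} = b + \frac{1}{18 + 2 \left(-3\right)} = b + \frac{1}{18 - 6} = b + \frac{1}{12} = \frac{1}{12} + b$)
$- C{\left(7 \left(7 + 6\right) \right)} = - (\frac{1}{12} + 7 \left(7 + 6\right)) = - (\frac{1}{12} + 7 \cdot 13) = - (\frac{1}{12} + 91) = \left(-1\right) \frac{1093}{12} = - \frac{1093}{12}$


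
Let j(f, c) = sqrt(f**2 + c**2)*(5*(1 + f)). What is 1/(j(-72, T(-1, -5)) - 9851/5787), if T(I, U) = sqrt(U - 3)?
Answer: 57007737/21845296144250399 - 23777451990*sqrt(1294)/21845296144250399 ≈ -3.9151e-5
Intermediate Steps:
T(I, U) = sqrt(-3 + U)
j(f, c) = sqrt(c**2 + f**2)*(5 + 5*f)
1/(j(-72, T(-1, -5)) - 9851/5787) = 1/(5*sqrt((sqrt(-3 - 5))**2 + (-72)**2)*(1 - 72) - 9851/5787) = 1/(5*sqrt((sqrt(-8))**2 + 5184)*(-71) - 9851*1/5787) = 1/(5*sqrt((2*I*sqrt(2))**2 + 5184)*(-71) - 9851/5787) = 1/(5*sqrt(-8 + 5184)*(-71) - 9851/5787) = 1/(5*sqrt(5176)*(-71) - 9851/5787) = 1/(5*(2*sqrt(1294))*(-71) - 9851/5787) = 1/(-710*sqrt(1294) - 9851/5787) = 1/(-9851/5787 - 710*sqrt(1294))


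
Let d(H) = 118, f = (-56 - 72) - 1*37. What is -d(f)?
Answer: -118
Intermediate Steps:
f = -165 (f = -128 - 37 = -165)
-d(f) = -1*118 = -118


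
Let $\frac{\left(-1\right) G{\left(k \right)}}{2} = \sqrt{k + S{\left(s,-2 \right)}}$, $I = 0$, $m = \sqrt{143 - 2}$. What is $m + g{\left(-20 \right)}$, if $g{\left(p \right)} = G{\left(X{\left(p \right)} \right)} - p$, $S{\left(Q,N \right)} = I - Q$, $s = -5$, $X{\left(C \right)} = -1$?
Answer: $16 + \sqrt{141} \approx 27.874$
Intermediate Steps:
$m = \sqrt{141} \approx 11.874$
$S{\left(Q,N \right)} = - Q$ ($S{\left(Q,N \right)} = 0 - Q = - Q$)
$G{\left(k \right)} = - 2 \sqrt{5 + k}$ ($G{\left(k \right)} = - 2 \sqrt{k - -5} = - 2 \sqrt{k + 5} = - 2 \sqrt{5 + k}$)
$g{\left(p \right)} = -4 - p$ ($g{\left(p \right)} = - 2 \sqrt{5 - 1} - p = - 2 \sqrt{4} - p = \left(-2\right) 2 - p = -4 - p$)
$m + g{\left(-20 \right)} = \sqrt{141} - -16 = \sqrt{141} + \left(-4 + 20\right) = \sqrt{141} + 16 = 16 + \sqrt{141}$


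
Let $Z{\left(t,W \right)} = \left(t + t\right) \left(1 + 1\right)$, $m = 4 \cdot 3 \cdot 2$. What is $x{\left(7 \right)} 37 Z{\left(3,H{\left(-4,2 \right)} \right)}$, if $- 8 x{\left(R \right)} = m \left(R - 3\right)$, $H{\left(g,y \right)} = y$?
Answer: $-5328$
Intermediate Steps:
$m = 24$ ($m = 12 \cdot 2 = 24$)
$Z{\left(t,W \right)} = 4 t$ ($Z{\left(t,W \right)} = 2 t 2 = 4 t$)
$x{\left(R \right)} = 9 - 3 R$ ($x{\left(R \right)} = - \frac{24 \left(R - 3\right)}{8} = - \frac{24 \left(-3 + R\right)}{8} = - \frac{-72 + 24 R}{8} = 9 - 3 R$)
$x{\left(7 \right)} 37 Z{\left(3,H{\left(-4,2 \right)} \right)} = \left(9 - 21\right) 37 \cdot 4 \cdot 3 = \left(9 - 21\right) 37 \cdot 12 = \left(-12\right) 37 \cdot 12 = \left(-444\right) 12 = -5328$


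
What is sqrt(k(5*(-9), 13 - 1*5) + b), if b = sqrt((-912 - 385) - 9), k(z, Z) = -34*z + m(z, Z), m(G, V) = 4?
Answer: sqrt(1534 + I*sqrt(1306)) ≈ 39.169 + 0.4613*I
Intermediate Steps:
k(z, Z) = 4 - 34*z (k(z, Z) = -34*z + 4 = 4 - 34*z)
b = I*sqrt(1306) (b = sqrt(-1297 - 9) = sqrt(-1306) = I*sqrt(1306) ≈ 36.139*I)
sqrt(k(5*(-9), 13 - 1*5) + b) = sqrt((4 - 170*(-9)) + I*sqrt(1306)) = sqrt((4 - 34*(-45)) + I*sqrt(1306)) = sqrt((4 + 1530) + I*sqrt(1306)) = sqrt(1534 + I*sqrt(1306))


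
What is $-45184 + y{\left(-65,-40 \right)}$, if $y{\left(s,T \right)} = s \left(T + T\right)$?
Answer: $-39984$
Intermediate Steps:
$y{\left(s,T \right)} = 2 T s$ ($y{\left(s,T \right)} = s 2 T = 2 T s$)
$-45184 + y{\left(-65,-40 \right)} = -45184 + 2 \left(-40\right) \left(-65\right) = -45184 + 5200 = -39984$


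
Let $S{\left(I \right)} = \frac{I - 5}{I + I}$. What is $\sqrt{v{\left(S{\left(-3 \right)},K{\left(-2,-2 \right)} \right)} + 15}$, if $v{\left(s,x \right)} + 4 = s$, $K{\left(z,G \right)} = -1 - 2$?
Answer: $\frac{\sqrt{111}}{3} \approx 3.5119$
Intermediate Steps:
$K{\left(z,G \right)} = -3$
$S{\left(I \right)} = \frac{-5 + I}{2 I}$
$v{\left(s,x \right)} = -4 + s$
$\sqrt{v{\left(S{\left(-3 \right)},K{\left(-2,-2 \right)} \right)} + 15} = \sqrt{\left(-4 + \frac{-5 - 3}{2 \left(-3\right)}\right) + 15} = \sqrt{\left(-4 + \frac{1}{2} \left(- \frac{1}{3}\right) \left(-8\right)\right) + 15} = \sqrt{\left(-4 + \frac{4}{3}\right) + 15} = \sqrt{- \frac{8}{3} + 15} = \sqrt{\frac{37}{3}} = \frac{\sqrt{111}}{3}$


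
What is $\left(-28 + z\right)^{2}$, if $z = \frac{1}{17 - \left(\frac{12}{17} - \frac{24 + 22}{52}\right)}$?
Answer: $\frac{45012714244}{57653649} \approx 780.74$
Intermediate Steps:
$z = \frac{442}{7593}$ ($z = \frac{1}{17 + \left(\left(-24\right) \frac{1}{34} + 46 \cdot \frac{1}{52}\right)} = \frac{1}{17 + \left(- \frac{12}{17} + \frac{23}{26}\right)} = \frac{1}{17 + \frac{79}{442}} = \frac{1}{\frac{7593}{442}} = \frac{442}{7593} \approx 0.058212$)
$\left(-28 + z\right)^{2} = \left(-28 + \frac{442}{7593}\right)^{2} = \left(- \frac{212162}{7593}\right)^{2} = \frac{45012714244}{57653649}$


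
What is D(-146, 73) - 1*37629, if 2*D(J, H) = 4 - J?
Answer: -37554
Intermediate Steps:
D(J, H) = 2 - J/2 (D(J, H) = (4 - J)/2 = 2 - J/2)
D(-146, 73) - 1*37629 = (2 - ½*(-146)) - 1*37629 = (2 + 73) - 37629 = 75 - 37629 = -37554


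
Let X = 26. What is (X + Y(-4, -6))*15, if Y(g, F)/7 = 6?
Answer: 1020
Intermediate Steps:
Y(g, F) = 42 (Y(g, F) = 7*6 = 42)
(X + Y(-4, -6))*15 = (26 + 42)*15 = 68*15 = 1020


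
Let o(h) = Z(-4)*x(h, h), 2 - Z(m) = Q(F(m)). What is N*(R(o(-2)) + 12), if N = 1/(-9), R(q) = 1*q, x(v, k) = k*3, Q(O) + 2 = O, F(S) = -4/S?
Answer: ⅔ ≈ 0.66667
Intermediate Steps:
Q(O) = -2 + O
x(v, k) = 3*k
Z(m) = 4 + 4/m (Z(m) = 2 - (-2 - 4/m) = 2 + (2 + 4/m) = 4 + 4/m)
o(h) = 9*h (o(h) = (4 + 4/(-4))*(3*h) = (4 + 4*(-¼))*(3*h) = (4 - 1)*(3*h) = 3*(3*h) = 9*h)
R(q) = q
N = -⅑ ≈ -0.11111
N*(R(o(-2)) + 12) = -(9*(-2) + 12)/9 = -(-18 + 12)/9 = -⅑*(-6) = ⅔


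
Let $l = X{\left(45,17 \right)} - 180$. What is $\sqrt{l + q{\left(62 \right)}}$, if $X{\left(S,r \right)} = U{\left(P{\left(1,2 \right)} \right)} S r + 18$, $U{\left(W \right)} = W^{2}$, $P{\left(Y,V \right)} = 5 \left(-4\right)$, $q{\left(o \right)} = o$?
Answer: $10 \sqrt{3059} \approx 553.08$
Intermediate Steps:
$P{\left(Y,V \right)} = -20$
$X{\left(S,r \right)} = 18 + 400 S r$ ($X{\left(S,r \right)} = \left(-20\right)^{2} S r + 18 = 400 S r + 18 = 18 + 400 S r$)
$l = 305838$ ($l = \left(18 + 400 \cdot 45 \cdot 17\right) - 180 = \left(18 + 306000\right) - 180 = 306018 - 180 = 305838$)
$\sqrt{l + q{\left(62 \right)}} = \sqrt{305838 + 62} = \sqrt{305900} = 10 \sqrt{3059}$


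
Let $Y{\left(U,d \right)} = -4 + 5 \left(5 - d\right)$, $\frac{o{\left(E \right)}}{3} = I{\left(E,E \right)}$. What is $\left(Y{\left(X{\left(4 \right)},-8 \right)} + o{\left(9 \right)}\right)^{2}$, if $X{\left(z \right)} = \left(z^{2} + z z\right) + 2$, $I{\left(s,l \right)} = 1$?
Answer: $4096$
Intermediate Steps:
$o{\left(E \right)} = 3$ ($o{\left(E \right)} = 3 \cdot 1 = 3$)
$X{\left(z \right)} = 2 + 2 z^{2}$ ($X{\left(z \right)} = \left(z^{2} + z^{2}\right) + 2 = 2 z^{2} + 2 = 2 + 2 z^{2}$)
$Y{\left(U,d \right)} = 21 - 5 d$ ($Y{\left(U,d \right)} = -4 - \left(-25 + 5 d\right) = 21 - 5 d$)
$\left(Y{\left(X{\left(4 \right)},-8 \right)} + o{\left(9 \right)}\right)^{2} = \left(\left(21 - -40\right) + 3\right)^{2} = \left(\left(21 + 40\right) + 3\right)^{2} = \left(61 + 3\right)^{2} = 64^{2} = 4096$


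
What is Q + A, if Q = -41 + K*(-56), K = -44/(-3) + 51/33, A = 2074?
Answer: 37129/33 ≈ 1125.1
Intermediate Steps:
K = 535/33 (K = -44*(-1/3) + 51*(1/33) = 44/3 + 17/11 = 535/33 ≈ 16.212)
Q = -31313/33 (Q = -41 + (535/33)*(-56) = -41 - 29960/33 = -31313/33 ≈ -948.88)
Q + A = -31313/33 + 2074 = 37129/33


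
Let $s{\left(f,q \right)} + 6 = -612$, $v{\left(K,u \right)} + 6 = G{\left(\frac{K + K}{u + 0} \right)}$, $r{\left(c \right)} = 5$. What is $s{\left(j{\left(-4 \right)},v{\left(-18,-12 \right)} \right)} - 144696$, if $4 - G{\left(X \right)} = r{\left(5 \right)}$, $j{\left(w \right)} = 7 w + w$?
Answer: $-145314$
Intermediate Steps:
$j{\left(w \right)} = 8 w$
$G{\left(X \right)} = -1$ ($G{\left(X \right)} = 4 - 5 = -1$)
$v{\left(K,u \right)} = -7$ ($v{\left(K,u \right)} = -6 - 1 = -7$)
$s{\left(f,q \right)} = -618$ ($s{\left(f,q \right)} = -6 - 612 = -618$)
$s{\left(j{\left(-4 \right)},v{\left(-18,-12 \right)} \right)} - 144696 = -618 - 144696 = -145314$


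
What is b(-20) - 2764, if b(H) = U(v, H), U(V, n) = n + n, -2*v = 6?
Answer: -2804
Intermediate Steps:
v = -3 (v = -½*6 = -3)
U(V, n) = 2*n
b(H) = 2*H
b(-20) - 2764 = 2*(-20) - 2764 = -40 - 2764 = -2804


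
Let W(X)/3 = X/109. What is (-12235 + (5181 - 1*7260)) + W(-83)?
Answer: -1560475/109 ≈ -14316.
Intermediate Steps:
W(X) = 3*X/109 (W(X) = 3*(X/109) = 3*X/109)
(-12235 + (5181 - 1*7260)) + W(-83) = (-12235 + (5181 - 1*7260)) + (3/109)*(-83) = (-12235 + (5181 - 7260)) - 249/109 = (-12235 - 2079) - 249/109 = -14314 - 249/109 = -1560475/109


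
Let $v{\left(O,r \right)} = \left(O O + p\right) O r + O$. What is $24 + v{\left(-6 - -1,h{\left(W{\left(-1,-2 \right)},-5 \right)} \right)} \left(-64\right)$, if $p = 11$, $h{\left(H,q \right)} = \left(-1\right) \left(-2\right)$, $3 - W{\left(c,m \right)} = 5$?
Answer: $23384$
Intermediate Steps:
$W{\left(c,m \right)} = -2$ ($W{\left(c,m \right)} = 3 - 5 = -2$)
$h{\left(H,q \right)} = 2$
$v{\left(O,r \right)} = O + O r \left(11 + O^{2}\right)$ ($v{\left(O,r \right)} = \left(O O + 11\right) O r + O = \left(O^{2} + 11\right) O r + O = \left(11 + O^{2}\right) O r + O = O \left(11 + O^{2}\right) r + O = O r \left(11 + O^{2}\right) + O = O + O r \left(11 + O^{2}\right)$)
$24 + v{\left(-6 - -1,h{\left(W{\left(-1,-2 \right)},-5 \right)} \right)} \left(-64\right) = 24 + \left(-6 - -1\right) \left(1 + 11 \cdot 2 + 2 \left(-6 - -1\right)^{2}\right) \left(-64\right) = 24 + \left(-6 + 1\right) \left(1 + 22 + 2 \left(-6 + 1\right)^{2}\right) \left(-64\right) = 24 + - 5 \left(1 + 22 + 2 \left(-5\right)^{2}\right) \left(-64\right) = 24 + - 5 \left(1 + 22 + 2 \cdot 25\right) \left(-64\right) = 24 + - 5 \left(1 + 22 + 50\right) \left(-64\right) = 24 + \left(-5\right) 73 \left(-64\right) = 24 - -23360 = 24 + 23360 = 23384$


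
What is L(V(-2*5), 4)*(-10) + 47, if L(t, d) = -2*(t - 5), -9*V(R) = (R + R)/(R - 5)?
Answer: -1511/27 ≈ -55.963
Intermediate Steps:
V(R) = -2*R/(9*(-5 + R)) (V(R) = -(R + R)/(9*(R - 5)) = -2*R/(9*(-5 + R)))
L(t, d) = 10 - 2*t (L(t, d) = -2*(-5 + t) = 10 - 2*t)
L(V(-2*5), 4)*(-10) + 47 = (10 - (-4)*(-2*5)/(-45 + 9*(-2*5)))*(-10) + 47 = (10 - (-4)*(-10)/(-45 + 9*(-10)))*(-10) + 47 = (10 - (-4)*(-10)/(-45 - 90))*(-10) + 47 = (10 - (-4)*(-10)/(-135))*(-10) + 47 = (10 - (-4)*(-10)*(-1)/135)*(-10) + 47 = (10 - 2*(-4/27))*(-10) + 47 = (10 + 8/27)*(-10) + 47 = (278/27)*(-10) + 47 = -2780/27 + 47 = -1511/27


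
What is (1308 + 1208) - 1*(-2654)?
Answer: 5170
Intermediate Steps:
(1308 + 1208) - 1*(-2654) = 2516 + 2654 = 5170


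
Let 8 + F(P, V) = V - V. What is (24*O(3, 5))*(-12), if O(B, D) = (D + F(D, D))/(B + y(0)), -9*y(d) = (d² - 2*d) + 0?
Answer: 288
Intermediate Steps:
y(d) = -d²/9 + 2*d/9 (y(d) = -((d² - 2*d) + 0)/9 = -(d² - 2*d)/9 = -d²/9 + 2*d/9)
F(P, V) = -8 (F(P, V) = -8 + (V - V) = -8 + 0 = -8)
O(B, D) = (-8 + D)/B (O(B, D) = (D - 8)/(B + (⅑)*0*(2 - 1*0)) = (-8 + D)/(B + (⅑)*0*(2 + 0)) = (-8 + D)/(B + (⅑)*0*2) = (-8 + D)/(B + 0) = (-8 + D)/B)
(24*O(3, 5))*(-12) = (24*((-8 + 5)/3))*(-12) = (24*((⅓)*(-3)))*(-12) = (24*(-1))*(-12) = -24*(-12) = 288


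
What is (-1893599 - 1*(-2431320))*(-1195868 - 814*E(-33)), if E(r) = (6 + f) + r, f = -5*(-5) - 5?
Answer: -639979402570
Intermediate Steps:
f = 20 (f = 25 - 5 = 20)
E(r) = 26 + r (E(r) = (6 + 20) + r = 26 + r)
(-1893599 - 1*(-2431320))*(-1195868 - 814*E(-33)) = (-1893599 - 1*(-2431320))*(-1195868 - 814*(26 - 33)) = (-1893599 + 2431320)*(-1195868 - 814*(-7)) = 537721*(-1195868 + 5698) = 537721*(-1190170) = -639979402570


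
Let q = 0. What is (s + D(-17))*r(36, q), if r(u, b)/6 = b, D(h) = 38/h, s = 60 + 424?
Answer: 0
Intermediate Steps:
s = 484
r(u, b) = 6*b
(s + D(-17))*r(36, q) = (484 + 38/(-17))*(6*0) = (484 + 38*(-1/17))*0 = (484 - 38/17)*0 = (8190/17)*0 = 0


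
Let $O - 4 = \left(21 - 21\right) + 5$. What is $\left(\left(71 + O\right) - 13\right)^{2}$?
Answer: $4489$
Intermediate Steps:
$O = 9$ ($O = 4 + \left(\left(21 - 21\right) + 5\right) = 4 + \left(0 + 5\right) = 4 + 5 = 9$)
$\left(\left(71 + O\right) - 13\right)^{2} = \left(\left(71 + 9\right) - 13\right)^{2} = \left(80 - 13\right)^{2} = 67^{2} = 4489$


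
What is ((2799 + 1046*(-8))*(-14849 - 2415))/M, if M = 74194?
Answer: 48071608/37097 ≈ 1295.8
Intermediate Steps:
((2799 + 1046*(-8))*(-14849 - 2415))/M = ((2799 + 1046*(-8))*(-14849 - 2415))/74194 = ((2799 - 8368)*(-17264))*(1/74194) = -5569*(-17264)*(1/74194) = 96143216*(1/74194) = 48071608/37097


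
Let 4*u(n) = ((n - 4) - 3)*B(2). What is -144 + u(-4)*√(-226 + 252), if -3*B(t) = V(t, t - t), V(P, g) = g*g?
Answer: -144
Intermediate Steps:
V(P, g) = g²
B(t) = 0 (B(t) = -(t - t)²/3 = -⅓*0² = -⅓*0 = 0)
u(n) = 0 (u(n) = (((n - 4) - 3)*0)/4 = (((-4 + n) - 3)*0)/4 = ((-7 + n)*0)/4 = (¼)*0 = 0)
-144 + u(-4)*√(-226 + 252) = -144 + 0*√(-226 + 252) = -144 + 0*√26 = -144 + 0 = -144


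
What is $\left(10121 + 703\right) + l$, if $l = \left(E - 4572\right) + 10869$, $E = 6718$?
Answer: $23839$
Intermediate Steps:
$l = 13015$ ($l = \left(6718 - 4572\right) + 10869 = 2146 + 10869 = 13015$)
$\left(10121 + 703\right) + l = \left(10121 + 703\right) + 13015 = 10824 + 13015 = 23839$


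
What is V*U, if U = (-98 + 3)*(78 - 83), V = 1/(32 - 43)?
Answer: -475/11 ≈ -43.182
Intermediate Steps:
V = -1/11 (V = 1/(-11) = -1/11 ≈ -0.090909)
U = 475 (U = -95*(-5) = 475)
V*U = -1/11*475 = -475/11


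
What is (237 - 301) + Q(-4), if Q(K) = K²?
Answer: -48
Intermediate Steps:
(237 - 301) + Q(-4) = (237 - 301) + (-4)² = -64 + 16 = -48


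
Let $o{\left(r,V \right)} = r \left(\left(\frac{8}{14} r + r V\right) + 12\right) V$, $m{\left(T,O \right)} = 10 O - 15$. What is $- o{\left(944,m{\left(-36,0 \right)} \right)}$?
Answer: $- \frac{1348881600}{7} \approx -1.927 \cdot 10^{8}$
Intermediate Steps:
$m{\left(T,O \right)} = -15 + 10 O$
$o{\left(r,V \right)} = V r \left(12 + \frac{4 r}{7} + V r\right)$ ($o{\left(r,V \right)} = r \left(\left(8 \cdot \frac{1}{14} r + V r\right) + 12\right) V = r \left(\left(\frac{4 r}{7} + V r\right) + 12\right) V = r \left(12 + \frac{4 r}{7} + V r\right) V = V r \left(12 + \frac{4 r}{7} + V r\right)$)
$- o{\left(944,m{\left(-36,0 \right)} \right)} = - \frac{\left(-15 + 10 \cdot 0\right) 944 \left(84 + 4 \cdot 944 + 7 \left(-15 + 10 \cdot 0\right) 944\right)}{7} = - \frac{\left(-15 + 0\right) 944 \left(84 + 3776 + 7 \left(-15 + 0\right) 944\right)}{7} = - \frac{\left(-15\right) 944 \left(84 + 3776 + 7 \left(-15\right) 944\right)}{7} = - \frac{\left(-15\right) 944 \left(84 + 3776 - 99120\right)}{7} = - \frac{\left(-15\right) 944 \left(-95260\right)}{7} = \left(-1\right) \frac{1348881600}{7} = - \frac{1348881600}{7}$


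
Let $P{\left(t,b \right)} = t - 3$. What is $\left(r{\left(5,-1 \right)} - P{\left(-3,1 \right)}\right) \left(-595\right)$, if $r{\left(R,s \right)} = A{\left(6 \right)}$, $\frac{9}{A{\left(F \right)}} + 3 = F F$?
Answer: $- \frac{41055}{11} \approx -3732.3$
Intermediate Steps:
$A{\left(F \right)} = \frac{9}{-3 + F^{2}}$ ($A{\left(F \right)} = \frac{9}{-3 + F F} = \frac{9}{-3 + F^{2}}$)
$r{\left(R,s \right)} = \frac{3}{11}$ ($r{\left(R,s \right)} = \frac{9}{-3 + 6^{2}} = \frac{9}{-3 + 36} = \frac{9}{33} = 9 \cdot \frac{1}{33} = \frac{3}{11}$)
$P{\left(t,b \right)} = -3 + t$ ($P{\left(t,b \right)} = t - 3 = -3 + t$)
$\left(r{\left(5,-1 \right)} - P{\left(-3,1 \right)}\right) \left(-595\right) = \left(\frac{3}{11} - \left(-3 - 3\right)\right) \left(-595\right) = \left(\frac{3}{11} - -6\right) \left(-595\right) = \left(\frac{3}{11} + 6\right) \left(-595\right) = \frac{69}{11} \left(-595\right) = - \frac{41055}{11}$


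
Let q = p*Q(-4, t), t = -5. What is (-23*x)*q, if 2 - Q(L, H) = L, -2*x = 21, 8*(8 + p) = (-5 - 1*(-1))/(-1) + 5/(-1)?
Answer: -94185/8 ≈ -11773.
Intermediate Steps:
p = -65/8 (p = -8 + ((-5 - 1*(-1))/(-1) + 5/(-1))/8 = -8 + ((-5 + 1)*(-1) + 5*(-1))/8 = -8 + (-4*(-1) - 5)/8 = -8 + (4 - 5)/8 = -8 + (1/8)*(-1) = -8 - 1/8 = -65/8 ≈ -8.1250)
x = -21/2 (x = -1/2*21 = -21/2 ≈ -10.500)
Q(L, H) = 2 - L
q = -195/4 (q = -65*(2 - 1*(-4))/8 = -65*(2 + 4)/8 = -65/8*6 = -195/4 ≈ -48.750)
(-23*x)*q = -23*(-21/2)*(-195/4) = (483/2)*(-195/4) = -94185/8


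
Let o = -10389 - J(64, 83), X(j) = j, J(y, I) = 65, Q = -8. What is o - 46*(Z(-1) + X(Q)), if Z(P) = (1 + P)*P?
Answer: -10086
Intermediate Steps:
Z(P) = P*(1 + P)
o = -10454 (o = -10389 - 1*65 = -10389 - 65 = -10454)
o - 46*(Z(-1) + X(Q)) = -10454 - 46*(-(1 - 1) - 8) = -10454 - 46*(-1*0 - 8) = -10454 - 46*(0 - 8) = -10454 - 46*(-8) = -10454 - 1*(-368) = -10454 + 368 = -10086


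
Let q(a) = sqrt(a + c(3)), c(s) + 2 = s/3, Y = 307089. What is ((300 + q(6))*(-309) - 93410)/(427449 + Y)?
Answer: -93055/367269 - 103*sqrt(5)/244846 ≈ -0.25431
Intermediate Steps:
c(s) = -2 + s/3
q(a) = sqrt(-1 + a) (q(a) = sqrt(a + (-2 + (1/3)*3)) = sqrt(a + (-2 + 1)) = sqrt(a - 1) = sqrt(-1 + a))
((300 + q(6))*(-309) - 93410)/(427449 + Y) = ((300 + sqrt(-1 + 6))*(-309) - 93410)/(427449 + 307089) = ((300 + sqrt(5))*(-309) - 93410)/734538 = ((-92700 - 309*sqrt(5)) - 93410)*(1/734538) = (-186110 - 309*sqrt(5))*(1/734538) = -93055/367269 - 103*sqrt(5)/244846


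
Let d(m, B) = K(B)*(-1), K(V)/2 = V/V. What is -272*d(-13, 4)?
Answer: 544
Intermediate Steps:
K(V) = 2 (K(V) = 2*(V/V) = 2*1 = 2)
d(m, B) = -2 (d(m, B) = 2*(-1) = -2)
-272*d(-13, 4) = -272*(-2) = 544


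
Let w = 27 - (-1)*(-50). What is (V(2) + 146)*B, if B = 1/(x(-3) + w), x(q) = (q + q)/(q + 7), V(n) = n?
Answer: -296/49 ≈ -6.0408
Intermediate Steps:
x(q) = 2*q/(7 + q) (x(q) = (2*q)/(7 + q) = 2*q/(7 + q))
w = -23 (w = 27 - 1*50 = 27 - 50 = -23)
B = -2/49 (B = 1/(2*(-3)/(7 - 3) - 23) = 1/(2*(-3)/4 - 23) = 1/(2*(-3)*(1/4) - 23) = 1/(-3/2 - 23) = 1/(-49/2) = -2/49 ≈ -0.040816)
(V(2) + 146)*B = (2 + 146)*(-2/49) = 148*(-2/49) = -296/49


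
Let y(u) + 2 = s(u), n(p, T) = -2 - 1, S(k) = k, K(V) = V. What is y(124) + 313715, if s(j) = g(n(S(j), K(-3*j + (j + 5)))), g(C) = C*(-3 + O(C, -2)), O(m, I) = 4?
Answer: 313710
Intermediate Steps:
n(p, T) = -3
g(C) = C (g(C) = C*(-3 + 4) = C*1 = C)
s(j) = -3
y(u) = -5 (y(u) = -2 - 3 = -5)
y(124) + 313715 = -5 + 313715 = 313710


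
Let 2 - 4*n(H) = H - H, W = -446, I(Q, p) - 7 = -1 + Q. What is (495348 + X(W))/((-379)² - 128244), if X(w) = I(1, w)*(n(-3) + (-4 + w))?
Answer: 984403/30794 ≈ 31.967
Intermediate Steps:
I(Q, p) = 6 + Q (I(Q, p) = 7 + (-1 + Q) = 6 + Q)
n(H) = ½ (n(H) = ½ - (H - H)/4 = ½ - ¼*0 = ½ + 0 = ½)
X(w) = -49/2 + 7*w (X(w) = (6 + 1)*(½ + (-4 + w)) = 7*(-7/2 + w) = -49/2 + 7*w)
(495348 + X(W))/((-379)² - 128244) = (495348 + (-49/2 + 7*(-446)))/((-379)² - 128244) = (495348 + (-49/2 - 3122))/(143641 - 128244) = (495348 - 6293/2)/15397 = (984403/2)*(1/15397) = 984403/30794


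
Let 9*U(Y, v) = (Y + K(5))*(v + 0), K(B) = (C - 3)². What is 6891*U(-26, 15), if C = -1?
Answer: -114850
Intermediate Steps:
K(B) = 16 (K(B) = (-1 - 3)² = (-4)² = 16)
U(Y, v) = v*(16 + Y)/9 (U(Y, v) = ((Y + 16)*(v + 0))/9 = ((16 + Y)*v)/9 = (v*(16 + Y))/9 = v*(16 + Y)/9)
6891*U(-26, 15) = 6891*((⅑)*15*(16 - 26)) = 6891*((⅑)*15*(-10)) = 6891*(-50/3) = -114850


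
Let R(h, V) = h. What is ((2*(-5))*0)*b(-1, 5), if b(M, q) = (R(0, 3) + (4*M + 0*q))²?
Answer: 0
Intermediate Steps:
b(M, q) = 16*M² (b(M, q) = (0 + (4*M + 0*q))² = (0 + (4*M + 0))² = (0 + 4*M)² = (4*M)² = 16*M²)
((2*(-5))*0)*b(-1, 5) = ((2*(-5))*0)*(16*(-1)²) = (-10*0)*(16*1) = 0*16 = 0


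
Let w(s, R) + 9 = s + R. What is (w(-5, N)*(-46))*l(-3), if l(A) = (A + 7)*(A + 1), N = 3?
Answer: -4048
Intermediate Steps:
l(A) = (1 + A)*(7 + A) (l(A) = (7 + A)*(1 + A) = (1 + A)*(7 + A))
w(s, R) = -9 + R + s (w(s, R) = -9 + (s + R) = -9 + (R + s) = -9 + R + s)
(w(-5, N)*(-46))*l(-3) = ((-9 + 3 - 5)*(-46))*(7 + (-3)**2 + 8*(-3)) = (-11*(-46))*(7 + 9 - 24) = 506*(-8) = -4048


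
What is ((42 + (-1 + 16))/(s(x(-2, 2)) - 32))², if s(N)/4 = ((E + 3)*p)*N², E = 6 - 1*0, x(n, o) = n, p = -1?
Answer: 3249/30976 ≈ 0.10489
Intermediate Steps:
E = 6 (E = 6 + 0 = 6)
s(N) = -36*N² (s(N) = 4*(((6 + 3)*(-1))*N²) = 4*((9*(-1))*N²) = 4*(-9*N²) = -36*N²)
((42 + (-1 + 16))/(s(x(-2, 2)) - 32))² = ((42 + (-1 + 16))/(-36*(-2)² - 32))² = ((42 + 15)/(-36*4 - 32))² = (57/(-144 - 32))² = (57/(-176))² = (57*(-1/176))² = (-57/176)² = 3249/30976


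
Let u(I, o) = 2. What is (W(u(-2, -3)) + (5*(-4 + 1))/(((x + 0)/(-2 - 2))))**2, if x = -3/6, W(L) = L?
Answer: 13924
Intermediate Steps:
x = -1/2 (x = -3*1/6 = -1/2 ≈ -0.50000)
(W(u(-2, -3)) + (5*(-4 + 1))/(((x + 0)/(-2 - 2))))**2 = (2 + (5*(-4 + 1))/(((-1/2 + 0)/(-2 - 2))))**2 = (2 + (5*(-3))/((-1/2/(-4))))**2 = (2 - 15/((-1/2*(-1/4))))**2 = (2 - 15/1/8)**2 = (2 - 15*8)**2 = (2 - 120)**2 = (-118)**2 = 13924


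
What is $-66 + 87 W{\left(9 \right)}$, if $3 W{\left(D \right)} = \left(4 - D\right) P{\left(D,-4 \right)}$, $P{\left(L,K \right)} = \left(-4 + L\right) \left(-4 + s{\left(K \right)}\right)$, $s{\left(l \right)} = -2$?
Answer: $4284$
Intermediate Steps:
$P{\left(L,K \right)} = 24 - 6 L$ ($P{\left(L,K \right)} = \left(-4 + L\right) \left(-4 - 2\right) = \left(-4 + L\right) \left(-6\right) = 24 - 6 L$)
$W{\left(D \right)} = \frac{\left(4 - D\right) \left(24 - 6 D\right)}{3}$
$-66 + 87 W{\left(9 \right)} = -66 + 87 \cdot 2 \left(4 - 9\right)^{2} = -66 + 87 \cdot 2 \left(-5\right)^{2} = -66 + 87 \cdot 2 \cdot 25 = -66 + 87 \cdot 50 = -66 + 4350 = 4284$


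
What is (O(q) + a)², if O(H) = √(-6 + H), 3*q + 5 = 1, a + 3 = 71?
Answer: (204 + I*√66)²/9 ≈ 4616.7 + 368.29*I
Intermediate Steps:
a = 68 (a = -3 + 71 = 68)
q = -4/3 (q = -5/3 + (⅓)*1 = -5/3 + ⅓ = -4/3 ≈ -1.3333)
(O(q) + a)² = (√(-6 - 4/3) + 68)² = (√(-22/3) + 68)² = (I*√66/3 + 68)² = (68 + I*√66/3)²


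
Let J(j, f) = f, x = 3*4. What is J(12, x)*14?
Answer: 168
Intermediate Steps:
x = 12
J(12, x)*14 = 12*14 = 168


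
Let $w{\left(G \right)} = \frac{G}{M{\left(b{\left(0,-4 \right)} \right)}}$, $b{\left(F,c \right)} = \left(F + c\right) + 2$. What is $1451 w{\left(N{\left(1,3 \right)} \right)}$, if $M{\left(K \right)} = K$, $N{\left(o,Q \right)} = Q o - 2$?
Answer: $- \frac{1451}{2} \approx -725.5$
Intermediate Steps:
$b{\left(F,c \right)} = 2 + F + c$
$N{\left(o,Q \right)} = -2 + Q o$
$w{\left(G \right)} = - \frac{G}{2}$ ($w{\left(G \right)} = \frac{G}{2 + 0 - 4} = \frac{G}{-2} = G \left(- \frac{1}{2}\right) = - \frac{G}{2}$)
$1451 w{\left(N{\left(1,3 \right)} \right)} = 1451 \left(- \frac{-2 + 3 \cdot 1}{2}\right) = 1451 \left(- \frac{-2 + 3}{2}\right) = 1451 \left(\left(- \frac{1}{2}\right) 1\right) = 1451 \left(- \frac{1}{2}\right) = - \frac{1451}{2}$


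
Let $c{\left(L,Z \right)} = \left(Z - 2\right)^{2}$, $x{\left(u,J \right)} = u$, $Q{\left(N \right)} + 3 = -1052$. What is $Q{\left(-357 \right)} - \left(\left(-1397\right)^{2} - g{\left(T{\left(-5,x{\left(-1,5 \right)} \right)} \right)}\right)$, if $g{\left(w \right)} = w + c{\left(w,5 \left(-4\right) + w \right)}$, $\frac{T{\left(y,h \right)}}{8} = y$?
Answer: $-1948860$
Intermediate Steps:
$Q{\left(N \right)} = -1055$ ($Q{\left(N \right)} = -3 - 1052 = -1055$)
$T{\left(y,h \right)} = 8 y$
$c{\left(L,Z \right)} = \left(-2 + Z\right)^{2}$
$g{\left(w \right)} = w + \left(-22 + w\right)^{2}$ ($g{\left(w \right)} = w + \left(-2 + \left(5 \left(-4\right) + w\right)\right)^{2} = w + \left(-2 + \left(-20 + w\right)\right)^{2} = w + \left(-22 + w\right)^{2}$)
$Q{\left(-357 \right)} - \left(\left(-1397\right)^{2} - g{\left(T{\left(-5,x{\left(-1,5 \right)} \right)} \right)}\right) = -1055 - \left(\left(-1397\right)^{2} - \left(8 \left(-5\right) + \left(-22 + 8 \left(-5\right)\right)^{2}\right)\right) = -1055 - \left(1951609 - \left(-40 + \left(-22 - 40\right)^{2}\right)\right) = -1055 - \left(1951609 - \left(-40 + \left(-62\right)^{2}\right)\right) = -1055 - \left(1951609 - \left(-40 + 3844\right)\right) = -1055 - \left(1951609 - 3804\right) = -1055 - 1947805 = -1948860$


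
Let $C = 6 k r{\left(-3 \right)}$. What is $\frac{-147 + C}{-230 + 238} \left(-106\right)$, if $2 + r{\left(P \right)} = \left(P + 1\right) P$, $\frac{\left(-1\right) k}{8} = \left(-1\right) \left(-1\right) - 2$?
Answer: $- \frac{2385}{4} \approx -596.25$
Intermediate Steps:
$k = 8$ ($k = - 8 \left(\left(-1\right) \left(-1\right) - 2\right) = - 8 \left(1 - 2\right) = \left(-8\right) \left(-1\right) = 8$)
$r{\left(P \right)} = -2 + P \left(1 + P\right)$ ($r{\left(P \right)} = -2 + \left(P + 1\right) P = -2 + \left(1 + P\right) P = -2 + P \left(1 + P\right)$)
$C = 192$ ($C = 6 \cdot 8 \left(-2 - 3 + \left(-3\right)^{2}\right) = 48 \left(-2 - 3 + 9\right) = 48 \cdot 4 = 192$)
$\frac{-147 + C}{-230 + 238} \left(-106\right) = \frac{-147 + 192}{-230 + 238} \left(-106\right) = \frac{45}{8} \left(-106\right) = - \frac{2385}{4}$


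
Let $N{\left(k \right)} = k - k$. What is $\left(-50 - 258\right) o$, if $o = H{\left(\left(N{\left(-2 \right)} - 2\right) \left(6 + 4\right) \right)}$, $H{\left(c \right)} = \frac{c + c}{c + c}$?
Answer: $-308$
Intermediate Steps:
$N{\left(k \right)} = 0$
$H{\left(c \right)} = 1$ ($H{\left(c \right)} = \frac{2 c}{2 c} = 2 c \frac{1}{2 c} = 1$)
$o = 1$
$\left(-50 - 258\right) o = \left(-50 - 258\right) 1 = \left(-308\right) 1 = -308$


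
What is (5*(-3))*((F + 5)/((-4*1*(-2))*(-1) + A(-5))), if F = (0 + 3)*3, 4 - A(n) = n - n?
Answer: 105/2 ≈ 52.500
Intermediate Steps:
A(n) = 4 (A(n) = 4 - (n - n) = 4 - 1*0 = 4 + 0 = 4)
F = 9 (F = 3*3 = 9)
(5*(-3))*((F + 5)/((-4*1*(-2))*(-1) + A(-5))) = (5*(-3))*((9 + 5)/((-4*1*(-2))*(-1) + 4)) = -210/(-4*(-2)*(-1) + 4) = -210/(8*(-1) + 4) = -210/(-8 + 4) = -210/(-4) = -210*(-1)/4 = -15*(-7/2) = 105/2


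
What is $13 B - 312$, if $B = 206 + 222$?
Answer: $5252$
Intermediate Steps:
$B = 428$
$13 B - 312 = 13 \cdot 428 - 312 = 5564 - 312 = 5252$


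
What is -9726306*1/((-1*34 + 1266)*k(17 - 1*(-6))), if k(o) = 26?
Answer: -4863153/16016 ≈ -303.64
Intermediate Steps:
-9726306*1/((-1*34 + 1266)*k(17 - 1*(-6))) = -9726306*1/(26*(-1*34 + 1266)) = -9726306*1/(26*(-34 + 1266)) = -9726306/(26*1232) = -9726306/32032 = -9726306*1/32032 = -4863153/16016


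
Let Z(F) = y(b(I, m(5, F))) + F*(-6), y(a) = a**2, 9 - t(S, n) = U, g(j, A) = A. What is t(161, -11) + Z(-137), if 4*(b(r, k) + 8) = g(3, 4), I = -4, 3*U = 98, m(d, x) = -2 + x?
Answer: 2542/3 ≈ 847.33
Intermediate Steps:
U = 98/3 (U = (1/3)*98 = 98/3 ≈ 32.667)
b(r, k) = -7 (b(r, k) = -8 + (1/4)*4 = -8 + 1 = -7)
t(S, n) = -71/3 (t(S, n) = 9 - 1*98/3 = 9 - 98/3 = -71/3)
Z(F) = 49 - 6*F (Z(F) = (-7)**2 + F*(-6) = 49 - 6*F)
t(161, -11) + Z(-137) = -71/3 + (49 - 6*(-137)) = -71/3 + (49 + 822) = -71/3 + 871 = 2542/3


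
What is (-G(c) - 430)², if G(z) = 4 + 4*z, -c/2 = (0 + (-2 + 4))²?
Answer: 161604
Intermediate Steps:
c = -8 (c = -2*(0 + (-2 + 4))² = -2*(0 + 2)² = -2*2² = -2*4 = -8)
(-G(c) - 430)² = (-(4 + 4*(-8)) - 430)² = (-(4 - 32) - 430)² = (-1*(-28) - 430)² = (28 - 430)² = (-402)² = 161604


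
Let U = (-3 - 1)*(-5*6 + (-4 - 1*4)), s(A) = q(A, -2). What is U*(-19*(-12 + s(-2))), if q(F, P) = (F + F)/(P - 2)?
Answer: 31768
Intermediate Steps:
q(F, P) = 2*F/(-2 + P) (q(F, P) = (2*F)/(-2 + P) = 2*F/(-2 + P))
s(A) = -A/2 (s(A) = 2*A/(-2 - 2) = 2*A/(-4) = 2*A*(-¼) = -A/2)
U = 152 (U = -4*(-30 + (-4 - 4)) = -4*(-30 - 8) = -4*(-38) = 152)
U*(-19*(-12 + s(-2))) = 152*(-19*(-12 - ½*(-2))) = 152*(-19*(-12 + 1)) = 152*(-19*(-11)) = 152*209 = 31768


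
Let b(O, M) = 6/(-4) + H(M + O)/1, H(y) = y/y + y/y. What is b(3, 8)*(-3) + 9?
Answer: 15/2 ≈ 7.5000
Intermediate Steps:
H(y) = 2 (H(y) = 1 + 1 = 2)
b(O, M) = ½ (b(O, M) = 6/(-4) + 2/1 = 6*(-¼) + 2*1 = -3/2 + 2 = ½)
b(3, 8)*(-3) + 9 = (½)*(-3) + 9 = -3/2 + 9 = 15/2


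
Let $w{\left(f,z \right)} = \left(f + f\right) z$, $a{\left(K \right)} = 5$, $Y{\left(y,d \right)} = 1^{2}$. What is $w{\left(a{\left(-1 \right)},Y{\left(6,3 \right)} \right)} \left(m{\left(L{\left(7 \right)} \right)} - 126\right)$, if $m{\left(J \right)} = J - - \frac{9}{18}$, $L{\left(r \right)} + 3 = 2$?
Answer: $-1265$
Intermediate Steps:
$Y{\left(y,d \right)} = 1$
$L{\left(r \right)} = -1$ ($L{\left(r \right)} = -3 + 2 = -1$)
$m{\left(J \right)} = \frac{1}{2} + J$ ($m{\left(J \right)} = J - \left(-9\right) \frac{1}{18} = J - - \frac{1}{2} = J + \frac{1}{2} = \frac{1}{2} + J$)
$w{\left(f,z \right)} = 2 f z$
$w{\left(a{\left(-1 \right)},Y{\left(6,3 \right)} \right)} \left(m{\left(L{\left(7 \right)} \right)} - 126\right) = 2 \cdot 5 \cdot 1 \left(\left(\frac{1}{2} - 1\right) - 126\right) = 10 \left(- \frac{1}{2} - 126\right) = 10 \left(- \frac{253}{2}\right) = -1265$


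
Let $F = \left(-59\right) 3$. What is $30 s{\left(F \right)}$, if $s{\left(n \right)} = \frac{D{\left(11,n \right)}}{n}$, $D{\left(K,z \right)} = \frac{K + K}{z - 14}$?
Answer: $\frac{220}{11269} \approx 0.019523$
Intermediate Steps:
$D{\left(K,z \right)} = \frac{2 K}{-14 + z}$
$F = -177$
$s{\left(n \right)} = \frac{22}{n \left(-14 + n\right)}$ ($s{\left(n \right)} = \frac{2 \cdot 11 \frac{1}{-14 + n}}{n} = \frac{22 \frac{1}{-14 + n}}{n} = \frac{22}{n \left(-14 + n\right)}$)
$30 s{\left(F \right)} = 30 \frac{22}{\left(-177\right) \left(-14 - 177\right)} = 30 \cdot 22 \left(- \frac{1}{177}\right) \frac{1}{-191} = 30 \cdot 22 \left(- \frac{1}{177}\right) \left(- \frac{1}{191}\right) = 30 \cdot \frac{22}{33807} = \frac{220}{11269}$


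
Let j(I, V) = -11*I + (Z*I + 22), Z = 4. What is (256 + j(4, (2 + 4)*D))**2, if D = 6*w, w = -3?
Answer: 62500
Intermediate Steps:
D = -18 (D = 6*(-3) = -18)
j(I, V) = 22 - 7*I (j(I, V) = -11*I + (4*I + 22) = -11*I + (22 + 4*I) = 22 - 7*I)
(256 + j(4, (2 + 4)*D))**2 = (256 + (22 - 7*4))**2 = (256 + (22 - 28))**2 = (256 - 6)**2 = 250**2 = 62500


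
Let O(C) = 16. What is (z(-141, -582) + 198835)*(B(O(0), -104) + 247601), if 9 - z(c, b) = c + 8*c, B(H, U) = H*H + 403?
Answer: 49680053380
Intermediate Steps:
B(H, U) = 403 + H**2 (B(H, U) = H**2 + 403 = 403 + H**2)
z(c, b) = 9 - 9*c (z(c, b) = 9 - (c + 8*c) = 9 - 9*c)
(z(-141, -582) + 198835)*(B(O(0), -104) + 247601) = ((9 - 9*(-141)) + 198835)*((403 + 16**2) + 247601) = ((9 + 1269) + 198835)*((403 + 256) + 247601) = (1278 + 198835)*(659 + 247601) = 200113*248260 = 49680053380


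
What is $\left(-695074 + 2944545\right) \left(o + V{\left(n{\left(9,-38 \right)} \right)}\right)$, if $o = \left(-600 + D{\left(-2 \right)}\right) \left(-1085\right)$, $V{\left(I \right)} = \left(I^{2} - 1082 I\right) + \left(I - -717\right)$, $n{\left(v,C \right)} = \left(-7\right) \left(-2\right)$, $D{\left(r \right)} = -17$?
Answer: $1473907386504$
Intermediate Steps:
$n{\left(v,C \right)} = 14$
$V{\left(I \right)} = 717 + I^{2} - 1081 I$ ($V{\left(I \right)} = \left(I^{2} - 1082 I\right) + \left(I + 717\right) = \left(I^{2} - 1082 I\right) + \left(717 + I\right) = 717 + I^{2} - 1081 I$)
$o = 669445$ ($o = \left(-600 - 17\right) \left(-1085\right) = \left(-617\right) \left(-1085\right) = 669445$)
$\left(-695074 + 2944545\right) \left(o + V{\left(n{\left(9,-38 \right)} \right)}\right) = \left(-695074 + 2944545\right) \left(669445 + \left(717 + 14^{2} - 15134\right)\right) = 2249471 \left(669445 + \left(717 + 196 - 15134\right)\right) = 2249471 \left(669445 - 14221\right) = 2249471 \cdot 655224 = 1473907386504$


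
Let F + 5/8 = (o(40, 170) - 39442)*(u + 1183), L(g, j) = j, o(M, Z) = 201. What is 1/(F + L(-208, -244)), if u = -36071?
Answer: 8/10952318107 ≈ 7.3044e-10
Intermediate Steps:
F = 10952320059/8 (F = -5/8 + (201 - 39442)*(-36071 + 1183) = -5/8 - 39241*(-34888) = -5/8 + 1369040008 = 10952320059/8 ≈ 1.3690e+9)
1/(F + L(-208, -244)) = 1/(10952320059/8 - 244) = 1/(10952318107/8) = 8/10952318107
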